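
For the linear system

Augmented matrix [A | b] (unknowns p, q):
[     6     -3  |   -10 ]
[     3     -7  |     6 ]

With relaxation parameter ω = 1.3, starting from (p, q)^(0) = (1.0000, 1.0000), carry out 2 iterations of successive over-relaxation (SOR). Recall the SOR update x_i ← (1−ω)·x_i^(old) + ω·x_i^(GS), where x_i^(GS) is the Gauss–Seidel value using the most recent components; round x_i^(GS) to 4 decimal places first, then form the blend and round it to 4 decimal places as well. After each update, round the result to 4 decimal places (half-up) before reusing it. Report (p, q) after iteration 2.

Iteration 1:
  p: GS value = (-10 - (-3)·1.0000) / (6) = -1.1667;  p ← (1−ω)·1.0000 + ω·-1.1667 = -1.8167
  q: GS value = (6 - (3)·-1.8167) / (-7) = -1.6357;  q ← (1−ω)·1.0000 + ω·-1.6357 = -2.4264
Iteration 2:
  p: GS value = (-10 - (-3)·-2.4264) / (6) = -2.8799;  p ← (1−ω)·-1.8167 + ω·-2.8799 = -3.1989
  q: GS value = (6 - (3)·-3.1989) / (-7) = -2.2281;  q ← (1−ω)·-2.4264 + ω·-2.2281 = -2.1686

(-3.1989, -2.1686)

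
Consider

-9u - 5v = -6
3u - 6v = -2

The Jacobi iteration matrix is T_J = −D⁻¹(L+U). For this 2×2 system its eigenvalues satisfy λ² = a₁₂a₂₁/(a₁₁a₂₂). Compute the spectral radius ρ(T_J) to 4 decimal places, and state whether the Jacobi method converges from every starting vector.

0.5270

a₁₂a₂₁/(a₁₁a₂₂) = (-5)·(3) / ((-9)·(-6)) = -0.277778
ρ = √|-0.277778| = √0.277778 = 0.5270
ρ < 1, so Jacobi converges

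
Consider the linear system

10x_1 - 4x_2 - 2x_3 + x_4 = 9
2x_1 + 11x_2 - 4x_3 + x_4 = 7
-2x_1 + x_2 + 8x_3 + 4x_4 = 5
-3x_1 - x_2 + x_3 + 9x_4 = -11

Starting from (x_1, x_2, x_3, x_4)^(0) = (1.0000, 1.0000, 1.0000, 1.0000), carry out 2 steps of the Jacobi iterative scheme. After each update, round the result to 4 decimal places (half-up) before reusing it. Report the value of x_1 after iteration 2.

Iteration 1:
  x_1 = (9 - (-4)·1.0000 - (-2)·1.0000 - (1)·1.0000) / (10) = 1.4000
  x_2 = (7 - (2)·1.0000 - (-4)·1.0000 - (1)·1.0000) / (11) = 0.7273
  x_3 = (5 - (-2)·1.0000 - (1)·1.0000 - (4)·1.0000) / (8) = 0.2500
  x_4 = (-11 - (-3)·1.0000 - (-1)·1.0000 - (1)·1.0000) / (9) = -0.8889
Iteration 2:
  x_1 = (9 - (-4)·0.7273 - (-2)·0.2500 - (1)·-0.8889) / (10) = 1.3298
  x_2 = (7 - (2)·1.4000 - (-4)·0.2500 - (1)·-0.8889) / (11) = 0.5535
  x_3 = (5 - (-2)·1.4000 - (1)·0.7273 - (4)·-0.8889) / (8) = 1.3285
  x_4 = (-11 - (-3)·1.4000 - (-1)·0.7273 - (1)·0.2500) / (9) = -0.7025

1.3298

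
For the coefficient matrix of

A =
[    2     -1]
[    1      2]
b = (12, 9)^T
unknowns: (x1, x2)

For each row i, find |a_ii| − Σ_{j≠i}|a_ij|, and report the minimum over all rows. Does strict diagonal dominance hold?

1

row 1: |2| − (1) = 1
row 2: |2| − (1) = 1
minimum over rows = 1 → strictly diagonally dominant (convergence guaranteed)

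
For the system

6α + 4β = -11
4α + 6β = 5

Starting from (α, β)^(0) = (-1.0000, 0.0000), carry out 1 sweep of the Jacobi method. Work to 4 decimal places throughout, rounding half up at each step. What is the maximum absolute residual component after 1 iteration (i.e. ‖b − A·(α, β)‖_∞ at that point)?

Iteration 1:
  α = (-11 - (4)·0.0000) / (6) = -1.8333
  β = (5 - (4)·-1.0000) / (6) = 1.5000
Residual b − A·x = (-6.0002, 3.3332); ∞-norm = 6.0002

6.0002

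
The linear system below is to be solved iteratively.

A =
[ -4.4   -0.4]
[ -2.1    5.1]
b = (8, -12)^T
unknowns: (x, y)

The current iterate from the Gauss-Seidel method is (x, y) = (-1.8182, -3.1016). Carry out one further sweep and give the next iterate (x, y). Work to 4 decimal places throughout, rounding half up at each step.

One sweep:
  x = (8 - (-0.4)·-3.1016) / (-4.4) = -1.5362
  y = (-12 - (-2.1)·-1.5362) / (5.1) = -2.9855

(-1.5362, -2.9855)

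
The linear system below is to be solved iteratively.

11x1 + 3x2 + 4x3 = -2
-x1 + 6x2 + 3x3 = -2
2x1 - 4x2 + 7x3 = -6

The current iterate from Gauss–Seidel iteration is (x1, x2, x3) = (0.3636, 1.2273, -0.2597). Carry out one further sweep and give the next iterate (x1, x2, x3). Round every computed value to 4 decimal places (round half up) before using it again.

One sweep:
  x1 = (-2 - (3)·1.2273 - (4)·-0.2597) / (11) = -0.4221
  x2 = (-2 - (-1)·-0.4221 - (3)·-0.2597) / (6) = -0.2738
  x3 = (-6 - (2)·-0.4221 - (-4)·-0.2738) / (7) = -0.8930

(-0.4221, -0.2738, -0.8930)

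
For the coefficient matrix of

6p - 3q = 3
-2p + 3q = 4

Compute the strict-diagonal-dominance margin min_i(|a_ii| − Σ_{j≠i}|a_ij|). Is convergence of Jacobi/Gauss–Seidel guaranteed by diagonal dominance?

row 1: |6| − (3) = 3
row 2: |3| − (2) = 1
minimum over rows = 1 → strictly diagonally dominant (convergence guaranteed)

1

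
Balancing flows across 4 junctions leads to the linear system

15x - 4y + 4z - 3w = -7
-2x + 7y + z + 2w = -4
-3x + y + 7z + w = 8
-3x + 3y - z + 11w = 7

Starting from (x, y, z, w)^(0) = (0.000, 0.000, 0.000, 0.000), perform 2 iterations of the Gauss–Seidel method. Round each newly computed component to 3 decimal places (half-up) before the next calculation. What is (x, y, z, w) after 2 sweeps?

(-0.774, -1.169, 0.864, 0.823)

Iteration 1:
  x = (-7 - (-4)·0.000 - (4)·0.000 - (-3)·0.000) / (15) = -0.467
  y = (-4 - (-2)·-0.467 - (1)·0.000 - (2)·0.000) / (7) = -0.705
  z = (8 - (-3)·-0.467 - (1)·-0.705 - (1)·0.000) / (7) = 1.043
  w = (7 - (-3)·-0.467 - (3)·-0.705 - (-1)·1.043) / (11) = 0.796
Iteration 2:
  x = (-7 - (-4)·-0.705 - (4)·1.043 - (-3)·0.796) / (15) = -0.774
  y = (-4 - (-2)·-0.774 - (1)·1.043 - (2)·0.796) / (7) = -1.169
  z = (8 - (-3)·-0.774 - (1)·-1.169 - (1)·0.796) / (7) = 0.864
  w = (7 - (-3)·-0.774 - (3)·-1.169 - (-1)·0.864) / (11) = 0.823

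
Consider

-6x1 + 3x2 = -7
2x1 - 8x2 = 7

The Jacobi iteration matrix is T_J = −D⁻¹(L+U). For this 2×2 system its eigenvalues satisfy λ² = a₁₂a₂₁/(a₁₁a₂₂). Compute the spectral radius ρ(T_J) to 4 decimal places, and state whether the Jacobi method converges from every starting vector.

a₁₂a₂₁/(a₁₁a₂₂) = (3)·(2) / ((-6)·(-8)) = 0.125000
ρ = √|0.125000| = √0.125000 = 0.3536
ρ < 1, so Jacobi converges

0.3536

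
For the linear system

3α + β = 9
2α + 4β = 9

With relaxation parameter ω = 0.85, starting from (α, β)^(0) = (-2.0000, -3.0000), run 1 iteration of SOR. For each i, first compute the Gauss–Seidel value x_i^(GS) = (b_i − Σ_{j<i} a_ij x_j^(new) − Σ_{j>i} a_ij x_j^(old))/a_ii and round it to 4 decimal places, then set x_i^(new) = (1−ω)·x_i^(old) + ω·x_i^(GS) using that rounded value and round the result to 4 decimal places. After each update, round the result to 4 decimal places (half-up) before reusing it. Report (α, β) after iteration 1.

Iteration 1:
  α: GS value = (9 - (1)·-3.0000) / (3) = 4.0000;  α ← (1−ω)·-2.0000 + ω·4.0000 = 3.1000
  β: GS value = (9 - (2)·3.1000) / (4) = 0.7000;  β ← (1−ω)·-3.0000 + ω·0.7000 = 0.1450

(3.1000, 0.1450)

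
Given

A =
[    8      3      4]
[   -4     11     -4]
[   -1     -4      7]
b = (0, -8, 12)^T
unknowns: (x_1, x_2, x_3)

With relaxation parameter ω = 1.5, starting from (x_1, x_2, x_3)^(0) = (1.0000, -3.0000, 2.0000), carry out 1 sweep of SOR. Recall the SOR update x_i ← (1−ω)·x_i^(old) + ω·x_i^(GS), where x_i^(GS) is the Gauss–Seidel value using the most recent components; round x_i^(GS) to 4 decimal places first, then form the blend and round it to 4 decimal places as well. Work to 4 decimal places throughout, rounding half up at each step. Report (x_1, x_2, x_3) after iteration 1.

(-0.3125, 1.3296, 2.6441)

Iteration 1:
  x_1: GS value = (0 - (3)·-3.0000 - (4)·2.0000) / (8) = 0.1250;  x_1 ← (1−ω)·1.0000 + ω·0.1250 = -0.3125
  x_2: GS value = (-8 - (-4)·-0.3125 - (-4)·2.0000) / (11) = -0.1136;  x_2 ← (1−ω)·-3.0000 + ω·-0.1136 = 1.3296
  x_3: GS value = (12 - (-1)·-0.3125 - (-4)·1.3296) / (7) = 2.4294;  x_3 ← (1−ω)·2.0000 + ω·2.4294 = 2.6441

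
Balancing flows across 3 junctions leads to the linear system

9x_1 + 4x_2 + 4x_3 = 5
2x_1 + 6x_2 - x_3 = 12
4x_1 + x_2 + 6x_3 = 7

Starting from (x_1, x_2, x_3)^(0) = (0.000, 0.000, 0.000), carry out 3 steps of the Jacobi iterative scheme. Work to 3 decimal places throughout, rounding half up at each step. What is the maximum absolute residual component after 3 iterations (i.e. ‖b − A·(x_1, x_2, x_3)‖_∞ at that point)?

5.157

Iteration 1:
  x_1 = (5 - (4)·0.000 - (4)·0.000) / (9) = 0.556
  x_2 = (12 - (2)·0.000 - (-1)·0.000) / (6) = 2.000
  x_3 = (7 - (4)·0.000 - (1)·0.000) / (6) = 1.167
Iteration 2:
  x_1 = (5 - (4)·2.000 - (4)·1.167) / (9) = -0.852
  x_2 = (12 - (2)·0.556 - (-1)·1.167) / (6) = 2.009
  x_3 = (7 - (4)·0.556 - (1)·2.000) / (6) = 0.463
Iteration 3:
  x_1 = (5 - (4)·2.009 - (4)·0.463) / (9) = -0.543
  x_2 = (12 - (2)·-0.852 - (-1)·0.463) / (6) = 2.361
  x_3 = (7 - (4)·-0.852 - (1)·2.009) / (6) = 1.400
Residual b − A·x = (-5.157, 0.320, -1.589); ∞-norm = 5.157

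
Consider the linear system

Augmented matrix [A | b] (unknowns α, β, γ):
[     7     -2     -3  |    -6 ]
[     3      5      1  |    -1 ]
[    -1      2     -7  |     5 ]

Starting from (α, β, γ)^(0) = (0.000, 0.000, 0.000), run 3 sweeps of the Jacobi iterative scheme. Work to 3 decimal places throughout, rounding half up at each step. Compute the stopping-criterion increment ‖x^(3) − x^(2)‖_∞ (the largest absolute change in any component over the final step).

0.240

Iteration 1:
  α = (-6 - (-2)·0.000 - (-3)·0.000) / (7) = -0.857
  β = (-1 - (3)·0.000 - (1)·0.000) / (5) = -0.200
  γ = (5 - (-1)·0.000 - (2)·0.000) / (-7) = -0.714
Iteration 2:
  α = (-6 - (-2)·-0.200 - (-3)·-0.714) / (7) = -1.220
  β = (-1 - (3)·-0.857 - (1)·-0.714) / (5) = 0.457
  γ = (5 - (-1)·-0.857 - (2)·-0.200) / (-7) = -0.649
Iteration 3:
  α = (-6 - (-2)·0.457 - (-3)·-0.649) / (7) = -1.005
  β = (-1 - (3)·-1.220 - (1)·-0.649) / (5) = 0.662
  γ = (5 - (-1)·-1.220 - (2)·0.457) / (-7) = -0.409
Change: (0.215, 0.205, 0.240) → max |·| = 0.240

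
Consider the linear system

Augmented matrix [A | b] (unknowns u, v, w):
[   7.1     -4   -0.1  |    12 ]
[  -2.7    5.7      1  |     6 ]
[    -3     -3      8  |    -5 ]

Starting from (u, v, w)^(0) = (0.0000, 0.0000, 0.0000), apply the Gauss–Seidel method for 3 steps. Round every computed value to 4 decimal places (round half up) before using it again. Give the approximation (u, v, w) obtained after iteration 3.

(2.9634, 2.2388, 1.3258)

Iteration 1:
  u = (12 - (-4)·0.0000 - (-0.1)·0.0000) / (7.1) = 1.6901
  v = (6 - (-2.7)·1.6901 - (1)·0.0000) / (5.7) = 1.8532
  w = (-5 - (-3)·1.6901 - (-3)·1.8532) / (8) = 0.7037
Iteration 2:
  u = (12 - (-4)·1.8532 - (-0.1)·0.7037) / (7.1) = 2.7441
  v = (6 - (-2.7)·2.7441 - (1)·0.7037) / (5.7) = 2.2290
  w = (-5 - (-3)·2.7441 - (-3)·2.2290) / (8) = 1.2399
Iteration 3:
  u = (12 - (-4)·2.2290 - (-0.1)·1.2399) / (7.1) = 2.9634
  v = (6 - (-2.7)·2.9634 - (1)·1.2399) / (5.7) = 2.2388
  w = (-5 - (-3)·2.9634 - (-3)·2.2388) / (8) = 1.3258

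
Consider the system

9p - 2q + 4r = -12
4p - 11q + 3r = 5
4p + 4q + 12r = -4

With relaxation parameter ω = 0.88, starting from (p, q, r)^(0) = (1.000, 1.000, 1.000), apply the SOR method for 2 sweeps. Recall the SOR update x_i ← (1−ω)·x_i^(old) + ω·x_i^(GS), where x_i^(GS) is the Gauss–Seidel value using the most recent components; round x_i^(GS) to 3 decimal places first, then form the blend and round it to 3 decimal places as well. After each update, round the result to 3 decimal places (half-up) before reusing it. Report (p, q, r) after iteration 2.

(-1.535, -0.867, 0.450)

Iteration 1:
  p: GS value = (-12 - (-2)·1.000 - (4)·1.000) / (9) = -1.556;  p ← (1−ω)·1.000 + ω·-1.556 = -1.249
  q: GS value = (5 - (4)·-1.249 - (3)·1.000) / (-11) = -0.636;  q ← (1−ω)·1.000 + ω·-0.636 = -0.440
  r: GS value = (-4 - (4)·-1.249 - (4)·-0.440) / (12) = 0.230;  r ← (1−ω)·1.000 + ω·0.230 = 0.322
Iteration 2:
  p: GS value = (-12 - (-2)·-0.440 - (4)·0.322) / (9) = -1.574;  p ← (1−ω)·-1.249 + ω·-1.574 = -1.535
  q: GS value = (5 - (4)·-1.535 - (3)·0.322) / (-11) = -0.925;  q ← (1−ω)·-0.440 + ω·-0.925 = -0.867
  r: GS value = (-4 - (4)·-1.535 - (4)·-0.867) / (12) = 0.467;  r ← (1−ω)·0.322 + ω·0.467 = 0.450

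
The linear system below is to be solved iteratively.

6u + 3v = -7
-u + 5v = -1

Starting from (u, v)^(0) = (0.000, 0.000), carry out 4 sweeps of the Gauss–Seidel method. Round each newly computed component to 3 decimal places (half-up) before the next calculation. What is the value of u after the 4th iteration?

Iteration 1:
  u = (-7 - (3)·0.000) / (6) = -1.167
  v = (-1 - (-1)·-1.167) / (5) = -0.433
Iteration 2:
  u = (-7 - (3)·-0.433) / (6) = -0.950
  v = (-1 - (-1)·-0.950) / (5) = -0.390
Iteration 3:
  u = (-7 - (3)·-0.390) / (6) = -0.972
  v = (-1 - (-1)·-0.972) / (5) = -0.394
Iteration 4:
  u = (-7 - (3)·-0.394) / (6) = -0.970
  v = (-1 - (-1)·-0.970) / (5) = -0.394

-0.970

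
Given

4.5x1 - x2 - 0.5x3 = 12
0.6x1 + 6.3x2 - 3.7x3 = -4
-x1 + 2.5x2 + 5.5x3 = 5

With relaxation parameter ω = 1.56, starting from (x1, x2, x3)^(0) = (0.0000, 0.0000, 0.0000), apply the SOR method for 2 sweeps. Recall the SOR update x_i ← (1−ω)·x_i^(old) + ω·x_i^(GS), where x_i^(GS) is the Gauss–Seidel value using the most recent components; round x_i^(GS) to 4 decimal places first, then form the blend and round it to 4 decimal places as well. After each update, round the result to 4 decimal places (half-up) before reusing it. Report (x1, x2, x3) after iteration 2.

Iteration 1:
  x1: GS value = (12 - (-1)·0.0000 - (-0.5)·0.0000) / (4.5) = 2.6667;  x1 ← (1−ω)·0.0000 + ω·2.6667 = 4.1601
  x2: GS value = (-4 - (0.6)·4.1601 - (-3.7)·0.0000) / (6.3) = -1.0311;  x2 ← (1−ω)·0.0000 + ω·-1.0311 = -1.6085
  x3: GS value = (5 - (-1)·4.1601 - (2.5)·-1.6085) / (5.5) = 2.3966;  x3 ← (1−ω)·0.0000 + ω·2.3966 = 3.7387
Iteration 2:
  x1: GS value = (12 - (-1)·-1.6085 - (-0.5)·3.7387) / (4.5) = 2.7246;  x1 ← (1−ω)·4.1601 + ω·2.7246 = 1.9207
  x2: GS value = (-4 - (0.6)·1.9207 - (-3.7)·3.7387) / (6.3) = 1.3779;  x2 ← (1−ω)·-1.6085 + ω·1.3779 = 3.0503
  x3: GS value = (5 - (-1)·1.9207 - (2.5)·3.0503) / (5.5) = -0.1282;  x3 ← (1−ω)·3.7387 + ω·-0.1282 = -2.2937

(1.9207, 3.0503, -2.2937)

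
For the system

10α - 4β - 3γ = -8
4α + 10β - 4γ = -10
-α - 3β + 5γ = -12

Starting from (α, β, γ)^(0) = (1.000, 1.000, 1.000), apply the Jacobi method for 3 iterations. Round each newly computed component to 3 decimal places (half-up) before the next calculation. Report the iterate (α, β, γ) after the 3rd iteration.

Iteration 1:
  α = (-8 - (-4)·1.000 - (-3)·1.000) / (10) = -0.100
  β = (-10 - (4)·1.000 - (-4)·1.000) / (10) = -1.000
  γ = (-12 - (-1)·1.000 - (-3)·1.000) / (5) = -1.600
Iteration 2:
  α = (-8 - (-4)·-1.000 - (-3)·-1.600) / (10) = -1.680
  β = (-10 - (4)·-0.100 - (-4)·-1.600) / (10) = -1.600
  γ = (-12 - (-1)·-0.100 - (-3)·-1.000) / (5) = -3.020
Iteration 3:
  α = (-8 - (-4)·-1.600 - (-3)·-3.020) / (10) = -2.346
  β = (-10 - (4)·-1.680 - (-4)·-3.020) / (10) = -1.536
  γ = (-12 - (-1)·-1.680 - (-3)·-1.600) / (5) = -3.696

(-2.346, -1.536, -3.696)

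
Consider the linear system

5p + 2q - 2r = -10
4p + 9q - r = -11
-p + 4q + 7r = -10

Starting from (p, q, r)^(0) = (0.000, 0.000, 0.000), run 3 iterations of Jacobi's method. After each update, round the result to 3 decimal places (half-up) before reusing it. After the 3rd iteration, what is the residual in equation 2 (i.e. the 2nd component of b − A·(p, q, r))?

0.076

Iteration 1:
  p = (-10 - (2)·0.000 - (-2)·0.000) / (5) = -2.000
  q = (-11 - (4)·0.000 - (-1)·0.000) / (9) = -1.222
  r = (-10 - (-1)·0.000 - (4)·0.000) / (7) = -1.429
Iteration 2:
  p = (-10 - (2)·-1.222 - (-2)·-1.429) / (5) = -2.083
  q = (-11 - (4)·-2.000 - (-1)·-1.429) / (9) = -0.492
  r = (-10 - (-1)·-2.000 - (4)·-1.222) / (7) = -1.016
Iteration 3:
  p = (-10 - (2)·-0.492 - (-2)·-1.016) / (5) = -2.210
  q = (-11 - (4)·-2.083 - (-1)·-1.016) / (9) = -0.409
  r = (-10 - (-1)·-2.083 - (4)·-0.492) / (7) = -1.445
Residual b − A·x = (-1.022, 0.076, -0.459)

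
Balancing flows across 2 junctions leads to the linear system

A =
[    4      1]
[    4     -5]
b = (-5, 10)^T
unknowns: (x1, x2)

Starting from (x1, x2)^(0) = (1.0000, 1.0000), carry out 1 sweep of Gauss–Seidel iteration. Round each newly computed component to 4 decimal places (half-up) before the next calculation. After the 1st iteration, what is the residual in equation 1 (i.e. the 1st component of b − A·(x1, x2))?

4.2000

Iteration 1:
  x1 = (-5 - (1)·1.0000) / (4) = -1.5000
  x2 = (10 - (4)·-1.5000) / (-5) = -3.2000
Residual b − A·x = (4.2000, 0.0000)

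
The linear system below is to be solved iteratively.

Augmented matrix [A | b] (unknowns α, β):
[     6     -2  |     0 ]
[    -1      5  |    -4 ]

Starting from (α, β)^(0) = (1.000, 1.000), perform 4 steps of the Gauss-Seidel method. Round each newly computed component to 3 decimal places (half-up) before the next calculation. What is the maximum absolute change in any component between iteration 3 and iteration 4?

Iteration 1:
  α = (0 - (-2)·1.000) / (6) = 0.333
  β = (-4 - (-1)·0.333) / (5) = -0.733
Iteration 2:
  α = (0 - (-2)·-0.733) / (6) = -0.244
  β = (-4 - (-1)·-0.244) / (5) = -0.849
Iteration 3:
  α = (0 - (-2)·-0.849) / (6) = -0.283
  β = (-4 - (-1)·-0.283) / (5) = -0.857
Iteration 4:
  α = (0 - (-2)·-0.857) / (6) = -0.286
  β = (-4 - (-1)·-0.286) / (5) = -0.857
Change: (-0.003, 0.000) → max |·| = 0.003

0.003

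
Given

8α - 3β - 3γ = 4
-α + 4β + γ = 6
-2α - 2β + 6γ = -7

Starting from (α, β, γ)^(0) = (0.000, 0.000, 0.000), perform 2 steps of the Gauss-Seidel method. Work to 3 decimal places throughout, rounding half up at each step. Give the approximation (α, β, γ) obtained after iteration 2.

Iteration 1:
  α = (4 - (-3)·0.000 - (-3)·0.000) / (8) = 0.500
  β = (6 - (-1)·0.500 - (1)·0.000) / (4) = 1.625
  γ = (-7 - (-2)·0.500 - (-2)·1.625) / (6) = -0.458
Iteration 2:
  α = (4 - (-3)·1.625 - (-3)·-0.458) / (8) = 0.938
  β = (6 - (-1)·0.938 - (1)·-0.458) / (4) = 1.849
  γ = (-7 - (-2)·0.938 - (-2)·1.849) / (6) = -0.238

(0.938, 1.849, -0.238)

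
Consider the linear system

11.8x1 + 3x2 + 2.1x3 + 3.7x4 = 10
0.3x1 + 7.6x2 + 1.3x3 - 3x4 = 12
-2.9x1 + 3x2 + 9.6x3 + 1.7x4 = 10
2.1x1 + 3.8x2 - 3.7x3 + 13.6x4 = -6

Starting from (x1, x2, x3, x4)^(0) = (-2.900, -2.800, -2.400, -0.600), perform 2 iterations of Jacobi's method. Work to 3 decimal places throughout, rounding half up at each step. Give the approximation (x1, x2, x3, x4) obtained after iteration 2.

Iteration 1:
  x1 = (10 - (3)·-2.800 - (2.1)·-2.400 - (3.7)·-0.600) / (11.8) = 2.175
  x2 = (12 - (0.3)·-2.900 - (1.3)·-2.400 - (-3)·-0.600) / (7.6) = 1.867
  x3 = (10 - (-2.9)·-2.900 - (3)·-2.800 - (1.7)·-0.600) / (9.6) = 1.147
  x4 = (-6 - (2.1)·-2.900 - (3.8)·-2.800 - (-3.7)·-2.400) / (13.6) = 0.136
Iteration 2:
  x1 = (10 - (3)·1.867 - (2.1)·1.147 - (3.7)·0.136) / (11.8) = 0.126
  x2 = (12 - (0.3)·2.175 - (1.3)·1.147 - (-3)·0.136) / (7.6) = 1.351
  x3 = (10 - (-2.9)·2.175 - (3)·1.867 - (1.7)·0.136) / (9.6) = 1.091
  x4 = (-6 - (2.1)·2.175 - (3.8)·1.867 - (-3.7)·1.147) / (13.6) = -0.987

(0.126, 1.351, 1.091, -0.987)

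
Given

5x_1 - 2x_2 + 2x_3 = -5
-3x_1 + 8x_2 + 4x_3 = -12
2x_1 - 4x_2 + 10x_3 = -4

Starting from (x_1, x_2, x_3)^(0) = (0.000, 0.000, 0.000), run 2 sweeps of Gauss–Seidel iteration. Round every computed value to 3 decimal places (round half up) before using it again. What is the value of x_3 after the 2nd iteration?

Iteration 1:
  x_1 = (-5 - (-2)·0.000 - (2)·0.000) / (5) = -1.000
  x_2 = (-12 - (-3)·-1.000 - (4)·0.000) / (8) = -1.875
  x_3 = (-4 - (2)·-1.000 - (-4)·-1.875) / (10) = -0.950
Iteration 2:
  x_1 = (-5 - (-2)·-1.875 - (2)·-0.950) / (5) = -1.370
  x_2 = (-12 - (-3)·-1.370 - (4)·-0.950) / (8) = -1.539
  x_3 = (-4 - (2)·-1.370 - (-4)·-1.539) / (10) = -0.742

-0.742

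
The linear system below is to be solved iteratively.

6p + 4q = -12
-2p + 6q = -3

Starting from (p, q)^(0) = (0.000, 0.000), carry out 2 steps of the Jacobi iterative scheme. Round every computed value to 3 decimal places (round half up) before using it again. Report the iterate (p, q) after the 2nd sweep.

(-1.667, -1.167)

Iteration 1:
  p = (-12 - (4)·0.000) / (6) = -2.000
  q = (-3 - (-2)·0.000) / (6) = -0.500
Iteration 2:
  p = (-12 - (4)·-0.500) / (6) = -1.667
  q = (-3 - (-2)·-2.000) / (6) = -1.167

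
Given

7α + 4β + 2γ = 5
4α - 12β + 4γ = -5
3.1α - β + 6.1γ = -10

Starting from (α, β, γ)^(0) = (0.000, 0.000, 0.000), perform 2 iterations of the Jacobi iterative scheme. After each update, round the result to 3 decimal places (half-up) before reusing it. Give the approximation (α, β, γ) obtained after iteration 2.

(0.944, 0.108, -1.934)

Iteration 1:
  α = (5 - (4)·0.000 - (2)·0.000) / (7) = 0.714
  β = (-5 - (4)·0.000 - (4)·0.000) / (-12) = 0.417
  γ = (-10 - (3.1)·0.000 - (-1)·0.000) / (6.1) = -1.639
Iteration 2:
  α = (5 - (4)·0.417 - (2)·-1.639) / (7) = 0.944
  β = (-5 - (4)·0.714 - (4)·-1.639) / (-12) = 0.108
  γ = (-10 - (3.1)·0.714 - (-1)·0.417) / (6.1) = -1.934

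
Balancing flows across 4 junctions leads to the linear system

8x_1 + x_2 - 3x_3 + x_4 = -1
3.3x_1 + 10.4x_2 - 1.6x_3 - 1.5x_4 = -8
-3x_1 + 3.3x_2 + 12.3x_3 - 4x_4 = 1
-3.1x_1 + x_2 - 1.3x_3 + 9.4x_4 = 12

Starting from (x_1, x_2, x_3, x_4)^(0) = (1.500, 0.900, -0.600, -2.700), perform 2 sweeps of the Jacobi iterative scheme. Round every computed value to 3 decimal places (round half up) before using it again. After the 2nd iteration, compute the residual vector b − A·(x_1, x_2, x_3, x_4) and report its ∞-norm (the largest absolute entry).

5.480

Iteration 1:
  x_1 = (-1 - (1)·0.900 - (-3)·-0.600 - (1)·-2.700) / (8) = -0.125
  x_2 = (-8 - (3.3)·1.500 - (-1.6)·-0.600 - (-1.5)·-2.700) / (10.4) = -1.727
  x_3 = (1 - (-3)·1.500 - (3.3)·0.900 - (-4)·-2.700) / (12.3) = -0.672
  x_4 = (12 - (-3.1)·1.500 - (1)·0.900 - (-1.3)·-0.600) / (9.4) = 1.593
Iteration 2:
  x_1 = (-1 - (1)·-1.727 - (-3)·-0.672 - (1)·1.593) / (8) = -0.360
  x_2 = (-8 - (3.3)·-0.125 - (-1.6)·-0.672 - (-1.5)·1.593) / (10.4) = -0.603
  x_3 = (1 - (-3)·-0.125 - (3.3)·-1.727 - (-4)·1.593) / (12.3) = 1.032
  x_4 = (12 - (-3.1)·-0.125 - (1)·-1.727 - (-1.3)·-0.672) / (9.4) = 1.326
Residual b − A·x = (4.253, 3.099, -5.480, 0.364); ∞-norm = 5.480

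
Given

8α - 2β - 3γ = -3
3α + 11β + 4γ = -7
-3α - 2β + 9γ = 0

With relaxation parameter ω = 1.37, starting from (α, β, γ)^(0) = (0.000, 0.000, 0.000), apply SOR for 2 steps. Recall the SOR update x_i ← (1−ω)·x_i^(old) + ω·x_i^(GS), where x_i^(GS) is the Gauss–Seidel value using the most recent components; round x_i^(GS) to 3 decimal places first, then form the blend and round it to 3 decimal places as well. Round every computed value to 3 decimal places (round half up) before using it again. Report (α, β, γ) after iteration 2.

(-0.783, -0.107, -0.227)

Iteration 1:
  α: GS value = (-3 - (-2)·0.000 - (-3)·0.000) / (8) = -0.375;  α ← (1−ω)·0.000 + ω·-0.375 = -0.514
  β: GS value = (-7 - (3)·-0.514 - (4)·0.000) / (11) = -0.496;  β ← (1−ω)·0.000 + ω·-0.496 = -0.680
  γ: GS value = (0 - (-3)·-0.514 - (-2)·-0.680) / (9) = -0.322;  γ ← (1−ω)·0.000 + ω·-0.322 = -0.441
Iteration 2:
  α: GS value = (-3 - (-2)·-0.680 - (-3)·-0.441) / (8) = -0.710;  α ← (1−ω)·-0.514 + ω·-0.710 = -0.783
  β: GS value = (-7 - (3)·-0.783 - (4)·-0.441) / (11) = -0.262;  β ← (1−ω)·-0.680 + ω·-0.262 = -0.107
  γ: GS value = (0 - (-3)·-0.783 - (-2)·-0.107) / (9) = -0.285;  γ ← (1−ω)·-0.441 + ω·-0.285 = -0.227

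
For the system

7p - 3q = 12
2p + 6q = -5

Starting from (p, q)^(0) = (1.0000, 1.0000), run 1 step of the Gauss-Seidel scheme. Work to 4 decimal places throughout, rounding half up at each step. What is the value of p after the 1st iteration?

2.1429

Iteration 1:
  p = (12 - (-3)·1.0000) / (7) = 2.1429
  q = (-5 - (2)·2.1429) / (6) = -1.5476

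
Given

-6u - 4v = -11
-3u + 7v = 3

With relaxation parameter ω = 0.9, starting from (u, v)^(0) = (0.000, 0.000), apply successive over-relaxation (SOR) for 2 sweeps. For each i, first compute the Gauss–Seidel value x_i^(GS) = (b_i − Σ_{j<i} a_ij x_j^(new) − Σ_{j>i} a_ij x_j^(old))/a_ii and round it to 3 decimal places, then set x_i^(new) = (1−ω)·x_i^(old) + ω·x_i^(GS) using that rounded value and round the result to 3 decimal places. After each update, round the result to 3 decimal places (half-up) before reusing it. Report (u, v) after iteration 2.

Iteration 1:
  u: GS value = (-11 - (-4)·0.000) / (-6) = 1.833;  u ← (1−ω)·0.000 + ω·1.833 = 1.650
  v: GS value = (3 - (-3)·1.650) / (7) = 1.136;  v ← (1−ω)·0.000 + ω·1.136 = 1.022
Iteration 2:
  u: GS value = (-11 - (-4)·1.022) / (-6) = 1.152;  u ← (1−ω)·1.650 + ω·1.152 = 1.202
  v: GS value = (3 - (-3)·1.202) / (7) = 0.944;  v ← (1−ω)·1.022 + ω·0.944 = 0.952

(1.202, 0.952)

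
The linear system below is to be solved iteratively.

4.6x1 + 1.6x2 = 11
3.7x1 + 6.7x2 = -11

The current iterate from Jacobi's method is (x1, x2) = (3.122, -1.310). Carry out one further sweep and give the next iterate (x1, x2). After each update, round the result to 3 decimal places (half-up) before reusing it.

(2.847, -3.366)

One sweep:
  x1 = (11 - (1.6)·-1.310) / (4.6) = 2.847
  x2 = (-11 - (3.7)·3.122) / (6.7) = -3.366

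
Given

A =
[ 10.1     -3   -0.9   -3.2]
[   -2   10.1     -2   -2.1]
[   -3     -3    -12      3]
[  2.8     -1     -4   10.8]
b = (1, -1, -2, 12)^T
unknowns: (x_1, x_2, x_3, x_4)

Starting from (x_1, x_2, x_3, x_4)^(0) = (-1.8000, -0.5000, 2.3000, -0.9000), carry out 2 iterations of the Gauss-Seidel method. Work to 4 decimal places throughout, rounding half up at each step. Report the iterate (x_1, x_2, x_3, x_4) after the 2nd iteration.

Iteration 1:
  x_1 = (1 - (-3)·-0.5000 - (-0.9)·2.3000 - (-3.2)·-0.9000) / (10.1) = -0.1297
  x_2 = (-1 - (-2)·-0.1297 - (-2)·2.3000 - (-2.1)·-0.9000) / (10.1) = 0.1436
  x_3 = (-2 - (-3)·-0.1297 - (-3)·0.1436 - (3)·-0.9000) / (-12) = -0.0618
  x_4 = (12 - (2.8)·-0.1297 - (-1)·0.1436 - (-4)·-0.0618) / (10.8) = 1.1351
Iteration 2:
  x_1 = (1 - (-3)·0.1436 - (-0.9)·-0.0618 - (-3.2)·1.1351) / (10.1) = 0.4958
  x_2 = (-1 - (-2)·0.4958 - (-2)·-0.0618 - (-2.1)·1.1351) / (10.1) = 0.2229
  x_3 = (-2 - (-3)·0.4958 - (-3)·0.2229 - (3)·1.1351) / (-12) = 0.2708
  x_4 = (12 - (2.8)·0.4958 - (-1)·0.2229 - (-4)·0.2708) / (10.8) = 1.1035

(0.4958, 0.2229, 0.2708, 1.1035)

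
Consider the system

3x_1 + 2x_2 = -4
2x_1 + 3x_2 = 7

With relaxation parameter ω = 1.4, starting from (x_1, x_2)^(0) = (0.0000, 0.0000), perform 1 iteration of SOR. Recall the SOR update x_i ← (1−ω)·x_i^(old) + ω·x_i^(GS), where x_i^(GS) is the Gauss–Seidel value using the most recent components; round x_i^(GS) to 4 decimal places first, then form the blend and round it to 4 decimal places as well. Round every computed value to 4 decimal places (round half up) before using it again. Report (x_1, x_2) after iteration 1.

Iteration 1:
  x_1: GS value = (-4 - (2)·0.0000) / (3) = -1.3333;  x_1 ← (1−ω)·0.0000 + ω·-1.3333 = -1.8666
  x_2: GS value = (7 - (2)·-1.8666) / (3) = 3.5777;  x_2 ← (1−ω)·0.0000 + ω·3.5777 = 5.0088

(-1.8666, 5.0088)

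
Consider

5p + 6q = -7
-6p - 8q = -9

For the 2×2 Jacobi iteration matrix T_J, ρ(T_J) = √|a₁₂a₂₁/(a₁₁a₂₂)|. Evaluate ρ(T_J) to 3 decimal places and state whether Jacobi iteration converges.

a₁₂a₂₁/(a₁₁a₂₂) = (6)·(-6) / ((5)·(-8)) = 0.900000
ρ = √|0.900000| = √0.900000 = 0.949
ρ < 1, so Jacobi converges

0.949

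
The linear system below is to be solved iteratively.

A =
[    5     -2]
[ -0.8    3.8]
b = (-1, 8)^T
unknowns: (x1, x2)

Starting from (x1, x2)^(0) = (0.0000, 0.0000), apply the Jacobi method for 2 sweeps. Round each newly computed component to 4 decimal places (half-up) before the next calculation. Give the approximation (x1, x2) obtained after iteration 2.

Iteration 1:
  x1 = (-1 - (-2)·0.0000) / (5) = -0.2000
  x2 = (8 - (-0.8)·0.0000) / (3.8) = 2.1053
Iteration 2:
  x1 = (-1 - (-2)·2.1053) / (5) = 0.6421
  x2 = (8 - (-0.8)·-0.2000) / (3.8) = 2.0632

(0.6421, 2.0632)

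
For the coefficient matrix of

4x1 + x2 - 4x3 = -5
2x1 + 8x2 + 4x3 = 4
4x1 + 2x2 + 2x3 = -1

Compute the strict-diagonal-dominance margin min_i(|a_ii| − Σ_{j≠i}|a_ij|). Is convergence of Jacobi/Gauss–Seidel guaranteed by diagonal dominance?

-4

row 1: |4| − (1+4) = -1
row 2: |8| − (2+4) = 2
row 3: |2| − (4+2) = -4
minimum over rows = -4 → not strictly diagonally dominant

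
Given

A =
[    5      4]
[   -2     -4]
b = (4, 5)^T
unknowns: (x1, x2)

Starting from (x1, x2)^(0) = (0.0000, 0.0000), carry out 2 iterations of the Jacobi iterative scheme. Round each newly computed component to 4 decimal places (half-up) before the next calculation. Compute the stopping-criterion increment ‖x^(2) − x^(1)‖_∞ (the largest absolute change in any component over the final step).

Iteration 1:
  x1 = (4 - (4)·0.0000) / (5) = 0.8000
  x2 = (5 - (-2)·0.0000) / (-4) = -1.2500
Iteration 2:
  x1 = (4 - (4)·-1.2500) / (5) = 1.8000
  x2 = (5 - (-2)·0.8000) / (-4) = -1.6500
Change: (1.0000, -0.4000) → max |·| = 1.0000

1.0000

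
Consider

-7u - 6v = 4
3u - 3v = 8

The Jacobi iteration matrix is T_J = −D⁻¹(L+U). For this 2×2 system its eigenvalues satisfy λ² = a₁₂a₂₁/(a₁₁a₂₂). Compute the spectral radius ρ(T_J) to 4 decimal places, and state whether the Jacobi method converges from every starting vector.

a₁₂a₂₁/(a₁₁a₂₂) = (-6)·(3) / ((-7)·(-3)) = -0.857143
ρ = √|-0.857143| = √0.857143 = 0.9258
ρ < 1, so Jacobi converges

0.9258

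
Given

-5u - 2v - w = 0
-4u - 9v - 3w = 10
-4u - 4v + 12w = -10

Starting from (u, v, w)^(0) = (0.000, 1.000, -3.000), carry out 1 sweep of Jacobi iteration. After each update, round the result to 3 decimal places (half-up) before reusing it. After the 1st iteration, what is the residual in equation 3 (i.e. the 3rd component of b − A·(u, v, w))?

-3.644

Iteration 1:
  u = (0 - (-2)·1.000 - (-1)·-3.000) / (-5) = 0.200
  v = (10 - (-4)·0.000 - (-3)·-3.000) / (-9) = -0.111
  w = (-10 - (-4)·0.000 - (-4)·1.000) / (12) = -0.500
Residual b − A·x = (0.278, 8.301, -3.644)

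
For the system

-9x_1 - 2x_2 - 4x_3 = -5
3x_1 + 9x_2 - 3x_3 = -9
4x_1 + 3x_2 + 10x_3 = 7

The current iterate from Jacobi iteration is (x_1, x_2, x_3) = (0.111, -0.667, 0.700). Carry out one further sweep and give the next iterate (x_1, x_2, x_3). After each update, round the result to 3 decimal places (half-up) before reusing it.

One sweep:
  x_1 = (-5 - (-2)·-0.667 - (-4)·0.700) / (-9) = 0.393
  x_2 = (-9 - (3)·0.111 - (-3)·0.700) / (9) = -0.804
  x_3 = (7 - (4)·0.111 - (3)·-0.667) / (10) = 0.856

(0.393, -0.804, 0.856)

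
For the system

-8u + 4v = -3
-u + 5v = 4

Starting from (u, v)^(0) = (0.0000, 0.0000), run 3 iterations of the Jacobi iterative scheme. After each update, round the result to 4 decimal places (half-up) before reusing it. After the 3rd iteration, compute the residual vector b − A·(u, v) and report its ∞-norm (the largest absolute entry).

0.3200

Iteration 1:
  u = (-3 - (4)·0.0000) / (-8) = 0.3750
  v = (4 - (-1)·0.0000) / (5) = 0.8000
Iteration 2:
  u = (-3 - (4)·0.8000) / (-8) = 0.7750
  v = (4 - (-1)·0.3750) / (5) = 0.8750
Iteration 3:
  u = (-3 - (4)·0.8750) / (-8) = 0.8125
  v = (4 - (-1)·0.7750) / (5) = 0.9550
Residual b − A·x = (-0.3200, 0.0375); ∞-norm = 0.3200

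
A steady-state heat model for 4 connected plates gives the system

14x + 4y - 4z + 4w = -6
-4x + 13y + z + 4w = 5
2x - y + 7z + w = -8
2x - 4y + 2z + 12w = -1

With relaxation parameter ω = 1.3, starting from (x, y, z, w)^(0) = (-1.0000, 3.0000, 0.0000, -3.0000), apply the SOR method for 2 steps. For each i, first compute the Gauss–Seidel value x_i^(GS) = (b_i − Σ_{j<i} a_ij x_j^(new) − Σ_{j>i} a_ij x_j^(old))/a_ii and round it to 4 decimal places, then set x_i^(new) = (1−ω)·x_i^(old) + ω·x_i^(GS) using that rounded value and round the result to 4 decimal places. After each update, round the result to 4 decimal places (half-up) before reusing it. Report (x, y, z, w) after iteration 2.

(-1.4839, -0.7532, -1.1052, -0.2644)

Iteration 1:
  x: GS value = (-6 - (4)·3.0000 - (-4)·0.0000 - (4)·-3.0000) / (14) = -0.4286;  x ← (1−ω)·-1.0000 + ω·-0.4286 = -0.2572
  y: GS value = (5 - (-4)·-0.2572 - (1)·0.0000 - (4)·-3.0000) / (13) = 1.2286;  y ← (1−ω)·3.0000 + ω·1.2286 = 0.6972
  z: GS value = (-8 - (2)·-0.2572 - (-1)·0.6972 - (1)·-3.0000) / (7) = -0.5412;  z ← (1−ω)·0.0000 + ω·-0.5412 = -0.7036
  w: GS value = (-1 - (2)·-0.2572 - (-4)·0.6972 - (2)·-0.7036) / (12) = 0.3092;  w ← (1−ω)·-3.0000 + ω·0.3092 = 1.3020
Iteration 2:
  x: GS value = (-6 - (4)·0.6972 - (-4)·-0.7036 - (4)·1.3020) / (14) = -1.2008;  x ← (1−ω)·-0.2572 + ω·-1.2008 = -1.4839
  y: GS value = (5 - (-4)·-1.4839 - (1)·-0.7036 - (4)·1.3020) / (13) = -0.4185;  y ← (1−ω)·0.6972 + ω·-0.4185 = -0.7532
  z: GS value = (-8 - (2)·-1.4839 - (-1)·-0.7532 - (1)·1.3020) / (7) = -1.0125;  z ← (1−ω)·-0.7036 + ω·-1.0125 = -1.1052
  w: GS value = (-1 - (2)·-1.4839 - (-4)·-0.7532 - (2)·-1.1052) / (12) = 0.0971;  w ← (1−ω)·1.3020 + ω·0.0971 = -0.2644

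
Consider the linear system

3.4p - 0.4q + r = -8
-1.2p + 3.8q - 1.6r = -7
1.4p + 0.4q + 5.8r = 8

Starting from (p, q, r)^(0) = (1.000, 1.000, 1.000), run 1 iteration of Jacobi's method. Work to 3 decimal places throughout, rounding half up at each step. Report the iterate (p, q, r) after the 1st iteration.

(-2.529, -1.105, 1.069)

Iteration 1:
  p = (-8 - (-0.4)·1.000 - (1)·1.000) / (3.4) = -2.529
  q = (-7 - (-1.2)·1.000 - (-1.6)·1.000) / (3.8) = -1.105
  r = (8 - (1.4)·1.000 - (0.4)·1.000) / (5.8) = 1.069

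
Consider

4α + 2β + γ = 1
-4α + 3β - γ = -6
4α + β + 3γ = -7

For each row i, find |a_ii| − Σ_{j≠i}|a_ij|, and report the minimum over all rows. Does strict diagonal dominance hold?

row 1: |4| − (2+1) = 1
row 2: |3| − (4+1) = -2
row 3: |3| − (4+1) = -2
minimum over rows = -2 → not strictly diagonally dominant

-2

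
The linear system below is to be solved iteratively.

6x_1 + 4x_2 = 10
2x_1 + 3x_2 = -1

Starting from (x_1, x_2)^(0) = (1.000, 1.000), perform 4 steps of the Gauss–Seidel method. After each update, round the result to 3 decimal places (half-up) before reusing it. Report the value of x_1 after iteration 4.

3.189

Iteration 1:
  x_1 = (10 - (4)·1.000) / (6) = 1.000
  x_2 = (-1 - (2)·1.000) / (3) = -1.000
Iteration 2:
  x_1 = (10 - (4)·-1.000) / (6) = 2.333
  x_2 = (-1 - (2)·2.333) / (3) = -1.889
Iteration 3:
  x_1 = (10 - (4)·-1.889) / (6) = 2.926
  x_2 = (-1 - (2)·2.926) / (3) = -2.284
Iteration 4:
  x_1 = (10 - (4)·-2.284) / (6) = 3.189
  x_2 = (-1 - (2)·3.189) / (3) = -2.459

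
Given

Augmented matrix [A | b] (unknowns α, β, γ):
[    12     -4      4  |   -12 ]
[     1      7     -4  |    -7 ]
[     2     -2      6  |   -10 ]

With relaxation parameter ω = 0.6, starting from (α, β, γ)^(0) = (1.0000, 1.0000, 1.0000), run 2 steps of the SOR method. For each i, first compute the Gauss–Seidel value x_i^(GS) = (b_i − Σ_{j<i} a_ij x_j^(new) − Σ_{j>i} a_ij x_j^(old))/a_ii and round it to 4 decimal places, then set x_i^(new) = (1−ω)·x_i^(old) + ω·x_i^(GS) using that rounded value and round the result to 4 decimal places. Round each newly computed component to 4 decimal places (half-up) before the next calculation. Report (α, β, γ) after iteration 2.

(-0.5424, -0.6705, -1.2368)

Iteration 1:
  α: GS value = (-12 - (-4)·1.0000 - (4)·1.0000) / (12) = -1.0000;  α ← (1−ω)·1.0000 + ω·-1.0000 = -0.2000
  β: GS value = (-7 - (1)·-0.2000 - (-4)·1.0000) / (7) = -0.4000;  β ← (1−ω)·1.0000 + ω·-0.4000 = 0.1600
  γ: GS value = (-10 - (2)·-0.2000 - (-2)·0.1600) / (6) = -1.5467;  γ ← (1−ω)·1.0000 + ω·-1.5467 = -0.5280
Iteration 2:
  α: GS value = (-12 - (-4)·0.1600 - (4)·-0.5280) / (12) = -0.7707;  α ← (1−ω)·-0.2000 + ω·-0.7707 = -0.5424
  β: GS value = (-7 - (1)·-0.5424 - (-4)·-0.5280) / (7) = -1.2242;  β ← (1−ω)·0.1600 + ω·-1.2242 = -0.6705
  γ: GS value = (-10 - (2)·-0.5424 - (-2)·-0.6705) / (6) = -1.7094;  γ ← (1−ω)·-0.5280 + ω·-1.7094 = -1.2368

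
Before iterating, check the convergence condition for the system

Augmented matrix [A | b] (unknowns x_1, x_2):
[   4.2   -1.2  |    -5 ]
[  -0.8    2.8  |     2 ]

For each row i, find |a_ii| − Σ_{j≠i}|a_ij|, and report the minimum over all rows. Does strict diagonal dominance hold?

row 1: |4.2| − (1.2) = 3
row 2: |2.8| − (0.8) = 2
minimum over rows = 2 → strictly diagonally dominant (convergence guaranteed)

2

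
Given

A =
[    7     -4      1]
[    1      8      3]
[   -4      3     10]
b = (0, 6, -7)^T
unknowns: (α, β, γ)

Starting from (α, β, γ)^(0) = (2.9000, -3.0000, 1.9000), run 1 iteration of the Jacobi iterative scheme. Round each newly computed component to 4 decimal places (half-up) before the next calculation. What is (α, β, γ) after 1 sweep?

Iteration 1:
  α = (0 - (-4)·-3.0000 - (1)·1.9000) / (7) = -1.9857
  β = (6 - (1)·2.9000 - (3)·1.9000) / (8) = -0.3250
  γ = (-7 - (-4)·2.9000 - (3)·-3.0000) / (10) = 1.3600

(-1.9857, -0.3250, 1.3600)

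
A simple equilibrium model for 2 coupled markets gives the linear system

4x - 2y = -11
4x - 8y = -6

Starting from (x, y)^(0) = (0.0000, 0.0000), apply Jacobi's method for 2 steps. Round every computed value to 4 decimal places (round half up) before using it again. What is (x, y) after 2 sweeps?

(-2.3750, -0.6250)

Iteration 1:
  x = (-11 - (-2)·0.0000) / (4) = -2.7500
  y = (-6 - (4)·0.0000) / (-8) = 0.7500
Iteration 2:
  x = (-11 - (-2)·0.7500) / (4) = -2.3750
  y = (-6 - (4)·-2.7500) / (-8) = -0.6250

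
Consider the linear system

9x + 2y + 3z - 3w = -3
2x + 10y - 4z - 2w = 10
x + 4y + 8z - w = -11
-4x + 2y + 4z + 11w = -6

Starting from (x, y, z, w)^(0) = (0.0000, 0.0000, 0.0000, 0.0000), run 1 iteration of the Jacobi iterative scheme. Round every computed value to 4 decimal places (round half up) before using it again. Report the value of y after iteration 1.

Iteration 1:
  x = (-3 - (2)·0.0000 - (3)·0.0000 - (-3)·0.0000) / (9) = -0.3333
  y = (10 - (2)·0.0000 - (-4)·0.0000 - (-2)·0.0000) / (10) = 1.0000
  z = (-11 - (1)·0.0000 - (4)·0.0000 - (-1)·0.0000) / (8) = -1.3750
  w = (-6 - (-4)·0.0000 - (2)·0.0000 - (4)·0.0000) / (11) = -0.5455

1.0000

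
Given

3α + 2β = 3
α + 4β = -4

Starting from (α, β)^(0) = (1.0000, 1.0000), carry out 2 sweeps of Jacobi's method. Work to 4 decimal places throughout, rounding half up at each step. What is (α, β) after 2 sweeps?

(1.8333, -1.0833)

Iteration 1:
  α = (3 - (2)·1.0000) / (3) = 0.3333
  β = (-4 - (1)·1.0000) / (4) = -1.2500
Iteration 2:
  α = (3 - (2)·-1.2500) / (3) = 1.8333
  β = (-4 - (1)·0.3333) / (4) = -1.0833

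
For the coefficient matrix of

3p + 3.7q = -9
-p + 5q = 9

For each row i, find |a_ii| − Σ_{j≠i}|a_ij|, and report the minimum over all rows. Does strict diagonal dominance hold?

row 1: |3| − (3.7) = -0.7
row 2: |5| − (1) = 4
minimum over rows = -0.7 → not strictly diagonally dominant

-0.7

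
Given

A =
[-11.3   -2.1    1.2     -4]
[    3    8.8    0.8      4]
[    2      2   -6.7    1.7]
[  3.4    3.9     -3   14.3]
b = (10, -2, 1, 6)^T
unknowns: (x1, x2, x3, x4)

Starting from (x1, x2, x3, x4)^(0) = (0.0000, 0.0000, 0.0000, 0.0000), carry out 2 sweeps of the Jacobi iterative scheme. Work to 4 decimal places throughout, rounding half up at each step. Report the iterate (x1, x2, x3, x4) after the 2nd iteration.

Iteration 1:
  x1 = (10 - (-2.1)·0.0000 - (1.2)·0.0000 - (-4)·0.0000) / (-11.3) = -0.8850
  x2 = (-2 - (3)·0.0000 - (0.8)·0.0000 - (4)·0.0000) / (8.8) = -0.2273
  x3 = (1 - (2)·0.0000 - (2)·0.0000 - (1.7)·0.0000) / (-6.7) = -0.1493
  x4 = (6 - (3.4)·0.0000 - (3.9)·0.0000 - (-3)·0.0000) / (14.3) = 0.4196
Iteration 2:
  x1 = (10 - (-2.1)·-0.2273 - (1.2)·-0.1493 - (-4)·0.4196) / (-11.3) = -1.0071
  x2 = (-2 - (3)·-0.8850 - (0.8)·-0.1493 - (4)·0.4196) / (8.8) = -0.1027
  x3 = (1 - (2)·-0.8850 - (2)·-0.2273 - (1.7)·0.4196) / (-6.7) = -0.3748
  x4 = (6 - (3.4)·-0.8850 - (3.9)·-0.2273 - (-3)·-0.1493) / (14.3) = 0.6607

(-1.0071, -0.1027, -0.3748, 0.6607)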